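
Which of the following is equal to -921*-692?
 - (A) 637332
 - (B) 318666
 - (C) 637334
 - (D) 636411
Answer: A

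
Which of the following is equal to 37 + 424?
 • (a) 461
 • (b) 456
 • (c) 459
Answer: a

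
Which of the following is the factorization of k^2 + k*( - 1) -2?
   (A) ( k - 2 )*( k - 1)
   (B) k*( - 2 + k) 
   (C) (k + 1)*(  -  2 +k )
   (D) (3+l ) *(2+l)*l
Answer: C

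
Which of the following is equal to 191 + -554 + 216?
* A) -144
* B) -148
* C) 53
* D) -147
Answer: D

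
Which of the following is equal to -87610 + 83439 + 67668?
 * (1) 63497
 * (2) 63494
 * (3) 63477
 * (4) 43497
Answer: 1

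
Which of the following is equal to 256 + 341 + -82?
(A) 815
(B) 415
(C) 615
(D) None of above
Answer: D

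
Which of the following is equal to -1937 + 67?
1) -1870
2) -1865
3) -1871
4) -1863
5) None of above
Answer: 1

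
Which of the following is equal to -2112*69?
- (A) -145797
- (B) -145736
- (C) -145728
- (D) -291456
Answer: C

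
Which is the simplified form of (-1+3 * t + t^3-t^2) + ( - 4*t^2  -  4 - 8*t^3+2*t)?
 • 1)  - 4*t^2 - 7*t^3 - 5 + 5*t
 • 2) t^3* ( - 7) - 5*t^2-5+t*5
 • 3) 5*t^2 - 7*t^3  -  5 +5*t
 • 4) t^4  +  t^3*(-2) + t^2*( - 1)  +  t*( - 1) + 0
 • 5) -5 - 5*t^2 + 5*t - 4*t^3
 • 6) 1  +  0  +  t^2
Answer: 2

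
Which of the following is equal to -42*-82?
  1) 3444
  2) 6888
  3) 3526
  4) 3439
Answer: 1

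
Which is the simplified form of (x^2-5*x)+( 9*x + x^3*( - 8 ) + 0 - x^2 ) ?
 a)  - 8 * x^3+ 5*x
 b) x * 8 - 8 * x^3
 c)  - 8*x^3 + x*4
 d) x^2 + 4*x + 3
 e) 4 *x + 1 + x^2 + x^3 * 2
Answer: c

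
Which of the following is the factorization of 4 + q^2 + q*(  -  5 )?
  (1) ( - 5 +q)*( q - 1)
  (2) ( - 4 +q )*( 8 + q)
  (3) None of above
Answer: 3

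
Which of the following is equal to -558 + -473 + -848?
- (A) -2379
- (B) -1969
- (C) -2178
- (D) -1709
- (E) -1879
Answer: E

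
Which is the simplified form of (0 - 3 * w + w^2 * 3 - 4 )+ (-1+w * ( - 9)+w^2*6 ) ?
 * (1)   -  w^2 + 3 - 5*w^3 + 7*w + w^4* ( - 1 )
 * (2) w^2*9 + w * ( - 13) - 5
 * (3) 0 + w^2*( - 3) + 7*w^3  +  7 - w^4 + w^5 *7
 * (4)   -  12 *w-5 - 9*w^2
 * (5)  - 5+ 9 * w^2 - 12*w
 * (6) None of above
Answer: 5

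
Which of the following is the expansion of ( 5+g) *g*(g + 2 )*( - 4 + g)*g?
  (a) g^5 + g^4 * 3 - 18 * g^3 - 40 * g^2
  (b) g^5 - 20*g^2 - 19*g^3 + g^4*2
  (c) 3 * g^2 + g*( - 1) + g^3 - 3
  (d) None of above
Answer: a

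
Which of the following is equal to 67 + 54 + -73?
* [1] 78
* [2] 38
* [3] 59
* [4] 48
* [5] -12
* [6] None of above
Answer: 4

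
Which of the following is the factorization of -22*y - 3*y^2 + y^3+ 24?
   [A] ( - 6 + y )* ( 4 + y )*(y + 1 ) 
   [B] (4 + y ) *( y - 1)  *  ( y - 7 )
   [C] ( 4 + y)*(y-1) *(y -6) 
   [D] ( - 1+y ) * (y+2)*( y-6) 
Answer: C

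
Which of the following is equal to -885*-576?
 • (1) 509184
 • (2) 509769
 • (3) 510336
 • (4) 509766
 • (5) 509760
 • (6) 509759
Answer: 5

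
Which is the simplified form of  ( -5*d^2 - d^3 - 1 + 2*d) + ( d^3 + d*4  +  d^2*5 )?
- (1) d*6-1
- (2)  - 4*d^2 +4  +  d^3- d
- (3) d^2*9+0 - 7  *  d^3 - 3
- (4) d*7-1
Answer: 1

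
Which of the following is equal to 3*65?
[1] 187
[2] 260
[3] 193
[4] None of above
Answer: 4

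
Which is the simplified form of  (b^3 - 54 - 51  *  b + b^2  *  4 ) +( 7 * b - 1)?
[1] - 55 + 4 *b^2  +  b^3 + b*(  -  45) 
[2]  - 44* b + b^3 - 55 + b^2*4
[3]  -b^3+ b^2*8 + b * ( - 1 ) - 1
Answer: 2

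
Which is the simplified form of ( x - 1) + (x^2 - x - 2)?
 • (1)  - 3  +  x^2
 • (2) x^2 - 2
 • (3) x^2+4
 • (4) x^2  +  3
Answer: 1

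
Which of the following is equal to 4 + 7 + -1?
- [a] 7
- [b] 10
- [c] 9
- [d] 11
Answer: b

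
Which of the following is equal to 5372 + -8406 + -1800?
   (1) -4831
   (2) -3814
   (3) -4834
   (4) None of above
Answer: 3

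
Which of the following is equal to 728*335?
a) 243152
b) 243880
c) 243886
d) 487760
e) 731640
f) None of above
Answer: b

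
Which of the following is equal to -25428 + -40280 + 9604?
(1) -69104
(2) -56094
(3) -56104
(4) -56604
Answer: 3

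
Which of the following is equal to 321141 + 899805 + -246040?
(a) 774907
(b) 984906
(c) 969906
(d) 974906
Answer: d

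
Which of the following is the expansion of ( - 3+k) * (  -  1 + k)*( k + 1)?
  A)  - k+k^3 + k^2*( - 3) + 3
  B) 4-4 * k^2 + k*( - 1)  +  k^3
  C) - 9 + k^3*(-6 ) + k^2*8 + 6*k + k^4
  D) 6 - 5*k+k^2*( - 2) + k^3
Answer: A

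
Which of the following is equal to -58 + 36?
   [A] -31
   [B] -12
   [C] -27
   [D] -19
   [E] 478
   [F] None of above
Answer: F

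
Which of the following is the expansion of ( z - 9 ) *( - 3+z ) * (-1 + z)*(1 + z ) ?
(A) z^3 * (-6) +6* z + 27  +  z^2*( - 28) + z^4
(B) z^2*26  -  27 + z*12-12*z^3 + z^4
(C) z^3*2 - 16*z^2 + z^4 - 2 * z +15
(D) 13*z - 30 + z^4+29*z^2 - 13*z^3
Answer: B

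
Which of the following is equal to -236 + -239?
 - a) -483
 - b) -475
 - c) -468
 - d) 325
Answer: b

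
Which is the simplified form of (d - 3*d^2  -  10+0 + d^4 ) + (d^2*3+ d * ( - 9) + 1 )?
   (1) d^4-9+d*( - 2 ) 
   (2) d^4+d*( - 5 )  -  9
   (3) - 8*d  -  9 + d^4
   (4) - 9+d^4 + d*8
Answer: 3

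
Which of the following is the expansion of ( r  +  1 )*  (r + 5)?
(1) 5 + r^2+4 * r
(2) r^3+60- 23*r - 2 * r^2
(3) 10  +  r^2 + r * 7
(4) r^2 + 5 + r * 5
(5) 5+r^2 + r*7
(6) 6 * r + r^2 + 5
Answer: 6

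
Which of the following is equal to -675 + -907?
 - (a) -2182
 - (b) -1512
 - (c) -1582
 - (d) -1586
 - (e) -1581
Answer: c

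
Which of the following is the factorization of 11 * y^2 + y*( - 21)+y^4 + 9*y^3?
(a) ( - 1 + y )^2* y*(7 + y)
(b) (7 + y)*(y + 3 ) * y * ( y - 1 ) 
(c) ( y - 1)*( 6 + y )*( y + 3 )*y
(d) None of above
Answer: b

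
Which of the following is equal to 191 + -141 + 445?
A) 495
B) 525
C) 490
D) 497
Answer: A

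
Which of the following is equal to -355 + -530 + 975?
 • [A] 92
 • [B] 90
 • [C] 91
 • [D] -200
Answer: B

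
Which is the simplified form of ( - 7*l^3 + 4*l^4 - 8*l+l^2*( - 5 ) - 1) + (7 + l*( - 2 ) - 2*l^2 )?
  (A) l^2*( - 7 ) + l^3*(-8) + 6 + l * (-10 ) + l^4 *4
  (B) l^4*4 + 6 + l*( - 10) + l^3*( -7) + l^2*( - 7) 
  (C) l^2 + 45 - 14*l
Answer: B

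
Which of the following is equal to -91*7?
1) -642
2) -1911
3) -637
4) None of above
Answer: 3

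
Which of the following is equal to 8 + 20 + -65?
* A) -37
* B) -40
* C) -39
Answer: A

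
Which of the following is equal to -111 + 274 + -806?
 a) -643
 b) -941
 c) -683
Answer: a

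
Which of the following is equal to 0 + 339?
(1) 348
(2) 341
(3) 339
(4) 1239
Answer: 3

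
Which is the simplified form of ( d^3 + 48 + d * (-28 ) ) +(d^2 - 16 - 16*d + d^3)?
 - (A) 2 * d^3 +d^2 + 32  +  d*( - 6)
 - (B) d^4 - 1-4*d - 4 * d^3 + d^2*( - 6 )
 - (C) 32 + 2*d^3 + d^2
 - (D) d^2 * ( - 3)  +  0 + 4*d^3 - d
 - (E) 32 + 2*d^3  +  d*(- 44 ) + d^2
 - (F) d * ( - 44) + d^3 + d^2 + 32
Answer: E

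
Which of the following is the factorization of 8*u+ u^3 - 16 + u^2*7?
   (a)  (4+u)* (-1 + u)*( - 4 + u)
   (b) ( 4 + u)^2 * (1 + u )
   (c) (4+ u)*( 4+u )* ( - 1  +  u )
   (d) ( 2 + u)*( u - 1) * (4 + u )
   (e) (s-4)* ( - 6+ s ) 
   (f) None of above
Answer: c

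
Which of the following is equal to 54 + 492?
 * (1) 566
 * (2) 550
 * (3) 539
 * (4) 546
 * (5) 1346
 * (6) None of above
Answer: 4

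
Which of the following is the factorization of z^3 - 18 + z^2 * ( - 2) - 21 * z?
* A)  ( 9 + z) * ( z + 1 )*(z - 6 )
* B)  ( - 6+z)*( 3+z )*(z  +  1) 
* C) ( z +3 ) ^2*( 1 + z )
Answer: B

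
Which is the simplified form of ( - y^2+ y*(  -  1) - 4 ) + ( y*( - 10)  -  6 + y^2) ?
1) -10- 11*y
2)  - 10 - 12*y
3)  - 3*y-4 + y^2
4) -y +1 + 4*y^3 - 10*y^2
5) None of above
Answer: 1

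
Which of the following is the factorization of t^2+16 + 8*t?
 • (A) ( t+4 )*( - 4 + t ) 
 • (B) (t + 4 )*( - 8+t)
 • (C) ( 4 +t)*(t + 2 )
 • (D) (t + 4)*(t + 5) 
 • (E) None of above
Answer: E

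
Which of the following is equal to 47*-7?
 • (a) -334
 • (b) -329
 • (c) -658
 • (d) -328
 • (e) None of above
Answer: b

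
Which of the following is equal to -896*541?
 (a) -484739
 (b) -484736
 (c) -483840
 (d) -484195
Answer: b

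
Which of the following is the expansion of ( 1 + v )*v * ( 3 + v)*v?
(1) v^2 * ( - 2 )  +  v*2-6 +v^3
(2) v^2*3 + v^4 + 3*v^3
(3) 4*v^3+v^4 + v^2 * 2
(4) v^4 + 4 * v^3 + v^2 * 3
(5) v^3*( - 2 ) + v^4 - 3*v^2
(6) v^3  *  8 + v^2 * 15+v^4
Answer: 4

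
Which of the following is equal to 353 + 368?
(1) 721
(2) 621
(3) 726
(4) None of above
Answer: 1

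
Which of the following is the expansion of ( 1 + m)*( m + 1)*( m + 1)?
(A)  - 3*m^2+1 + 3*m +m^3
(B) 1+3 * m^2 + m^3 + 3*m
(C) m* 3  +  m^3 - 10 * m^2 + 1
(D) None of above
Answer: B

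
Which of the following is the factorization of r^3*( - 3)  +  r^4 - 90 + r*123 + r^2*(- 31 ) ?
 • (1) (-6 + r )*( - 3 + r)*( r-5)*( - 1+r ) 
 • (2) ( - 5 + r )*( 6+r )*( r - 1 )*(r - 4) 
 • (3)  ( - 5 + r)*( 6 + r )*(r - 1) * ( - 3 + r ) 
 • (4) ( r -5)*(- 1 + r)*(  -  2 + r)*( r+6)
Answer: 3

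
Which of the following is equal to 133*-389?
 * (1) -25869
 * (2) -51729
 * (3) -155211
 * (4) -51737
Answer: 4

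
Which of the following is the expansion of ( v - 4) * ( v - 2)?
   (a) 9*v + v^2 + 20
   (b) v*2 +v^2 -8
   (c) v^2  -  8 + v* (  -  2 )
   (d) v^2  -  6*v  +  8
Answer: d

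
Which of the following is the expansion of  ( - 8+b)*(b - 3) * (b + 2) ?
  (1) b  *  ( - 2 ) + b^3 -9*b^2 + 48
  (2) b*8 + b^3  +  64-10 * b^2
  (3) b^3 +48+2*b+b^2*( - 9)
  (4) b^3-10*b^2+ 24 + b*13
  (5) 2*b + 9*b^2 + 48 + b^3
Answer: 3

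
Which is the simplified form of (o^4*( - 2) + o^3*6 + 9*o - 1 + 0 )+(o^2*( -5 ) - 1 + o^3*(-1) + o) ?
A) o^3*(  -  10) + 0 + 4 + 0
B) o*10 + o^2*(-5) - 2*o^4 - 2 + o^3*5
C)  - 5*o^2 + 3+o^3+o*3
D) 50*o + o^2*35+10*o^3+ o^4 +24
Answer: B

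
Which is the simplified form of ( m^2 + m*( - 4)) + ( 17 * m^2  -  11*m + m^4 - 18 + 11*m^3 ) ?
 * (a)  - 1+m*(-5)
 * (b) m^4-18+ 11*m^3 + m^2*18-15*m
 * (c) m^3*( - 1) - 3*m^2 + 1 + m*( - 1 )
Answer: b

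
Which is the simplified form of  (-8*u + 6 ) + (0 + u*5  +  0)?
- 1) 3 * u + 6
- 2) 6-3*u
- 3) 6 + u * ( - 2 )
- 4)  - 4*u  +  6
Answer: 2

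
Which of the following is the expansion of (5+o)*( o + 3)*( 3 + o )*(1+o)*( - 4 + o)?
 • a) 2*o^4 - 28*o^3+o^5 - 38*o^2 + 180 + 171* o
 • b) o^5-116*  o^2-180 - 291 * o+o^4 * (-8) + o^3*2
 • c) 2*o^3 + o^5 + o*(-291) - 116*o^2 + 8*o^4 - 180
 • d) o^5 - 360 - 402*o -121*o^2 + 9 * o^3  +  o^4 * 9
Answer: c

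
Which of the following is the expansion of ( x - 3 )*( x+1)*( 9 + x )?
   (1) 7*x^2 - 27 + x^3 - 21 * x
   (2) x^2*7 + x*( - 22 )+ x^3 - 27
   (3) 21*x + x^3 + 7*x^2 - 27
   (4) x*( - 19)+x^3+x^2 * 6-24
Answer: 1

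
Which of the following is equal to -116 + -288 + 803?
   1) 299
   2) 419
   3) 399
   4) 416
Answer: 3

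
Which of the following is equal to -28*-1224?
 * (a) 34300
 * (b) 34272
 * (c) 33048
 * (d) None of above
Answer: b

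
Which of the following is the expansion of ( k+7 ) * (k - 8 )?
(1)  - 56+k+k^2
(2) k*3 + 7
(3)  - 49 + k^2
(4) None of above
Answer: 4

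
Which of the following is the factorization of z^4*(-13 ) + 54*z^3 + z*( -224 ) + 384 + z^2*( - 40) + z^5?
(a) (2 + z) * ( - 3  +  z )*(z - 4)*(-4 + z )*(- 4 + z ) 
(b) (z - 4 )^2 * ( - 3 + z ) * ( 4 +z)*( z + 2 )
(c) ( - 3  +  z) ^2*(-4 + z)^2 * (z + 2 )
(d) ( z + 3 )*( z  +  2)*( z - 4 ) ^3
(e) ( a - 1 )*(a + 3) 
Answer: a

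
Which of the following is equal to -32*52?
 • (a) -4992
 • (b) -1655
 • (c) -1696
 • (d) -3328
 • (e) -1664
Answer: e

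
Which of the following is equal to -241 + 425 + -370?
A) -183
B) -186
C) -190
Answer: B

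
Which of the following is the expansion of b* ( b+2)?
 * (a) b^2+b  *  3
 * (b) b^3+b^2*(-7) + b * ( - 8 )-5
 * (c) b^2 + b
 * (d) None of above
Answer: d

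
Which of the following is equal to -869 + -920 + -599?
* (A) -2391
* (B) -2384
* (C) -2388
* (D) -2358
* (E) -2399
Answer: C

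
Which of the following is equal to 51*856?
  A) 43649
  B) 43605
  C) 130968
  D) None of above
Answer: D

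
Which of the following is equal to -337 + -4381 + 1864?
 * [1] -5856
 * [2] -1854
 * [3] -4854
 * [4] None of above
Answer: 4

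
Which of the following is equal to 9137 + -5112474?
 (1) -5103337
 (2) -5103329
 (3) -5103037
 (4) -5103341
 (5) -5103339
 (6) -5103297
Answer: 1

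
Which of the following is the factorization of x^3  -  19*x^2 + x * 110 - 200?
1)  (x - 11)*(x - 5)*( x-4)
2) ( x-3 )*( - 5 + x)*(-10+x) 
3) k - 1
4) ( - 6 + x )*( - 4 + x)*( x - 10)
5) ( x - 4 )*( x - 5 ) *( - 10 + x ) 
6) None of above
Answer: 5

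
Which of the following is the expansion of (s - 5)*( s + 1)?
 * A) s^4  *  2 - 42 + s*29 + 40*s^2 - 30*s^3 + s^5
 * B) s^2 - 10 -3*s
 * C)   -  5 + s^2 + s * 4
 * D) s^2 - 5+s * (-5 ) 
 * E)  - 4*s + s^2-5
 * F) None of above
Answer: E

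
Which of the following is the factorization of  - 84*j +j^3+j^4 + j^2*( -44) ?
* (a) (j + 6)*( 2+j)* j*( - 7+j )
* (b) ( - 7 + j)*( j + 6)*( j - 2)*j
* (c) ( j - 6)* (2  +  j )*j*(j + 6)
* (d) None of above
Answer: a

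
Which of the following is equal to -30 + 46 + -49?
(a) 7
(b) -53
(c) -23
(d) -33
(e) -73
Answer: d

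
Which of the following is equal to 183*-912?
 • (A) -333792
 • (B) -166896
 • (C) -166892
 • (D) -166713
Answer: B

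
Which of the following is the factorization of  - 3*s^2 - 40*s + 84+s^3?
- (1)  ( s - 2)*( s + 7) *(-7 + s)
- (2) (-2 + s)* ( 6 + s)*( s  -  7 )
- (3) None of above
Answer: 2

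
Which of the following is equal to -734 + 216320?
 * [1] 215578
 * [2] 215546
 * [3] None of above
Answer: 3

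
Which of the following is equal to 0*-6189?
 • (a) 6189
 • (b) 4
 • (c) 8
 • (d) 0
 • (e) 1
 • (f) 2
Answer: d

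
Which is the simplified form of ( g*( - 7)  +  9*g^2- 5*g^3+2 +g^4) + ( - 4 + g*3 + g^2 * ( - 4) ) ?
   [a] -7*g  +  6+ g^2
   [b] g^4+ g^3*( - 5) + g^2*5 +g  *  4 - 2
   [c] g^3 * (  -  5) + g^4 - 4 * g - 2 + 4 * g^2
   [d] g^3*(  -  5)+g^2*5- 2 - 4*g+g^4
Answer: d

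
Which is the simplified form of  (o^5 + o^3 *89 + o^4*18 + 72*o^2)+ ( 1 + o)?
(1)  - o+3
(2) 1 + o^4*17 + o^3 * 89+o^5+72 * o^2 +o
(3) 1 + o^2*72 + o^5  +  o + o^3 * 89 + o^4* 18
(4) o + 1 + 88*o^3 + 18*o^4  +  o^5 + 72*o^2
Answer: 3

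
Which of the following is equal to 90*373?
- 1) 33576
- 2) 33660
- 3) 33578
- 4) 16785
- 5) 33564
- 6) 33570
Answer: 6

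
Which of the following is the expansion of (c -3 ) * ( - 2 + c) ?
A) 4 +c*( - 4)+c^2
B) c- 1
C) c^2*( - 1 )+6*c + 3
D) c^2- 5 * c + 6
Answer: D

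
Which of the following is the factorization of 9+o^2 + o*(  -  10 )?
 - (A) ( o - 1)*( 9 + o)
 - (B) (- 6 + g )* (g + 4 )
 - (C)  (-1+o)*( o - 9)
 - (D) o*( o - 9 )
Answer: C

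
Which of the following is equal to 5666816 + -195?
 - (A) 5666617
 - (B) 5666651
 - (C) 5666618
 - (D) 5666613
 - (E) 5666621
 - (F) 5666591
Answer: E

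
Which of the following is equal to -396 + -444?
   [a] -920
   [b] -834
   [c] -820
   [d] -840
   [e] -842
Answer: d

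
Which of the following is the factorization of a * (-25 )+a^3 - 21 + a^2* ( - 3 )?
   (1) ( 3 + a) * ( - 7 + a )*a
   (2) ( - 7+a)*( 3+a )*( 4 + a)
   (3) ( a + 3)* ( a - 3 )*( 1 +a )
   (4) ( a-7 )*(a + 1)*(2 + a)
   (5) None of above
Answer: 5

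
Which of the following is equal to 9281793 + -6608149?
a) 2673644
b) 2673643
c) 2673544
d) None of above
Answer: a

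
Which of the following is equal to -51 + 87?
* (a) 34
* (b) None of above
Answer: b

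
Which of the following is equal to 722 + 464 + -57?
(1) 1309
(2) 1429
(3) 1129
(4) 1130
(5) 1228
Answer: 3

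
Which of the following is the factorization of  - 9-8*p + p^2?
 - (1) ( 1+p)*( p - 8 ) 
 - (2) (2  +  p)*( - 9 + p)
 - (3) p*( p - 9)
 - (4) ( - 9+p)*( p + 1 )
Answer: 4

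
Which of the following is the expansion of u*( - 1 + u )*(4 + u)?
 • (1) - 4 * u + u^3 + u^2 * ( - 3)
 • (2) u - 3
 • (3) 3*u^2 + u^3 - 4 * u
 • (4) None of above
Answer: 3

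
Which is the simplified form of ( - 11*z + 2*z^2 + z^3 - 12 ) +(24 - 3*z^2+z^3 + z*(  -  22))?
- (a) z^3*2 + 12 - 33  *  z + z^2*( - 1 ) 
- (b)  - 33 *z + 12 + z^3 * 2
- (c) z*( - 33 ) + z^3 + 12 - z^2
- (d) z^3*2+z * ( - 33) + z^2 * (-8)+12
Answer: a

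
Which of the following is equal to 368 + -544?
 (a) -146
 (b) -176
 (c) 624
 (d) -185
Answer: b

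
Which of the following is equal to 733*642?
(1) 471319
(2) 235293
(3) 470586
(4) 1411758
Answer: 3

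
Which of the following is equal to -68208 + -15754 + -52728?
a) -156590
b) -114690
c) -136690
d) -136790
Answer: c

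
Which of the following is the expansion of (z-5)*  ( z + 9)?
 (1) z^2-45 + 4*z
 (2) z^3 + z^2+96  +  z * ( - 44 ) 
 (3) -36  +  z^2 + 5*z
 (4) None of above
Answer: 1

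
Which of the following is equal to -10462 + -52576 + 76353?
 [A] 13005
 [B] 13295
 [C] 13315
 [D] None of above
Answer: C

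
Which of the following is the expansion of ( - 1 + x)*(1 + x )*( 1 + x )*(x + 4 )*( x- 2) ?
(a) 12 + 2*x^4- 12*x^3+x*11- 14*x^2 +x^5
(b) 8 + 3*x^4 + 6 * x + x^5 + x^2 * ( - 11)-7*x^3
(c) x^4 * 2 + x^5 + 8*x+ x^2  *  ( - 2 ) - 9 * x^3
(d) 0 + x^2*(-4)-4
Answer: b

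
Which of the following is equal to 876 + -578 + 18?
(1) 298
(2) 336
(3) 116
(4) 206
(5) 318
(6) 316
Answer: 6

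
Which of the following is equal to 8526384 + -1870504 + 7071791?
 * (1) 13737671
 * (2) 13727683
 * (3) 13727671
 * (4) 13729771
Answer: 3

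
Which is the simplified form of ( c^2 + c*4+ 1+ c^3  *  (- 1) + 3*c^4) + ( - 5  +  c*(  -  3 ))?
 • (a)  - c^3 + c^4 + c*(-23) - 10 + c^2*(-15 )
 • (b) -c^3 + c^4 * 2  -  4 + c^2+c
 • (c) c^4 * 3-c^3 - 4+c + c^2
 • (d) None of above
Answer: c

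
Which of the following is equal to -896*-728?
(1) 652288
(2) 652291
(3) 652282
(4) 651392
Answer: 1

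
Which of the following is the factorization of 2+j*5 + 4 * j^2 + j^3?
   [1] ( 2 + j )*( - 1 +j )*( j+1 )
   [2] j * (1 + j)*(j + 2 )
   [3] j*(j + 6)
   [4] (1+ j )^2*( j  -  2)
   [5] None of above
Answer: 5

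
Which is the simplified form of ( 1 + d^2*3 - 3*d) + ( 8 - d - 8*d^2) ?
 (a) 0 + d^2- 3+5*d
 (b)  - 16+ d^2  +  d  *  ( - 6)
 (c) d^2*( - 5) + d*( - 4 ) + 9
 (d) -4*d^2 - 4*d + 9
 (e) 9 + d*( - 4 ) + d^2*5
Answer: c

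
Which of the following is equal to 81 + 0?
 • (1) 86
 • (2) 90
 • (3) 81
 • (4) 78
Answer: 3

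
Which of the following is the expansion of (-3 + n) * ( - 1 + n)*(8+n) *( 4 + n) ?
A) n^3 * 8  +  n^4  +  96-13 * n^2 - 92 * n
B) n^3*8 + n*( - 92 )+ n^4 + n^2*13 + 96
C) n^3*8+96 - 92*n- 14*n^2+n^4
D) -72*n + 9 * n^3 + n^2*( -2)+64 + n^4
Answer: A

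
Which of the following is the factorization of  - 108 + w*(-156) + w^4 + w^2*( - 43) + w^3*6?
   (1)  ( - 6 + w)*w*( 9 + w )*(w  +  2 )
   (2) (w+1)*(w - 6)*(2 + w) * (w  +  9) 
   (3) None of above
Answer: 2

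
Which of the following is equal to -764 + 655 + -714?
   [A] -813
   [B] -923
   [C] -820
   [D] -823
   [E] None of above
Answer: D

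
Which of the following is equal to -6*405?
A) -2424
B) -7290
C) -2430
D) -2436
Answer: C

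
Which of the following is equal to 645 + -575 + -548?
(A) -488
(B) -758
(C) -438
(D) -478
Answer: D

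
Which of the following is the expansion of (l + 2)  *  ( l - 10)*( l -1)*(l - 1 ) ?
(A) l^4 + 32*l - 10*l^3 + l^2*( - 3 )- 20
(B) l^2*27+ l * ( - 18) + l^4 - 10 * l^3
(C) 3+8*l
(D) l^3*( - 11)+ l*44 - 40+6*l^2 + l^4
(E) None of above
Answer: A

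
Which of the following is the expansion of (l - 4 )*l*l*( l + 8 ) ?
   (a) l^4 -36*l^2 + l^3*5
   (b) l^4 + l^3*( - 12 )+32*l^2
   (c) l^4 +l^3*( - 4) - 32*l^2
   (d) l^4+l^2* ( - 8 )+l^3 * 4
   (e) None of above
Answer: e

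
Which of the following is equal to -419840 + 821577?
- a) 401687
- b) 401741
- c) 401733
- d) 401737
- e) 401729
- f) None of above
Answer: d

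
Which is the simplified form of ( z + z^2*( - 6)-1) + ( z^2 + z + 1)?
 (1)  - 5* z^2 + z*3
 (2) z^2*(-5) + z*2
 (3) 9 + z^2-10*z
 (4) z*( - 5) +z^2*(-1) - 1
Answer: 2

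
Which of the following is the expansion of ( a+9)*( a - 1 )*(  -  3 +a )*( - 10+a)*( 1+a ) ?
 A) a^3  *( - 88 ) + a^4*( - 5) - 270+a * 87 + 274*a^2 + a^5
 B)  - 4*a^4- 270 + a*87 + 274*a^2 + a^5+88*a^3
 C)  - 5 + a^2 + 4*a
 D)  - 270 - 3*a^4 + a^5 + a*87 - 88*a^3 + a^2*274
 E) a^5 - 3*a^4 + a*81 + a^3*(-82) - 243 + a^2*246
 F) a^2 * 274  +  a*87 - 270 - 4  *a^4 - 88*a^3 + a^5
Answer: F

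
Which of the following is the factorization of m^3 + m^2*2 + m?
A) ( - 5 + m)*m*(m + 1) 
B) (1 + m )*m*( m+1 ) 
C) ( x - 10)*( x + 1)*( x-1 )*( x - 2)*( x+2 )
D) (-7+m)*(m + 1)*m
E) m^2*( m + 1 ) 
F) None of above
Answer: B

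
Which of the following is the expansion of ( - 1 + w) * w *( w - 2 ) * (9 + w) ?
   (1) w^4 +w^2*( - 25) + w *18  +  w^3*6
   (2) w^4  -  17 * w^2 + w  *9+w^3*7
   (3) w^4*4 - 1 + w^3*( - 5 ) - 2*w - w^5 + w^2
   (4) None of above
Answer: 1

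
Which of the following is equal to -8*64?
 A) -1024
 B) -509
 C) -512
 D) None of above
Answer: C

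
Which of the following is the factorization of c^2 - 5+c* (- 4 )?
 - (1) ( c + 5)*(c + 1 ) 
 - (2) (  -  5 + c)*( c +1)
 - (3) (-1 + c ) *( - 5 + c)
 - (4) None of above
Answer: 2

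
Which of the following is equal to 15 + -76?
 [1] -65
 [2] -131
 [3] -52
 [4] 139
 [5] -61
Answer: 5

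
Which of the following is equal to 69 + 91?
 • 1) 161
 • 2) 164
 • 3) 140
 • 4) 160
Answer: 4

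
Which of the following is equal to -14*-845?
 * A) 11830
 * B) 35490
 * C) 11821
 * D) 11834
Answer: A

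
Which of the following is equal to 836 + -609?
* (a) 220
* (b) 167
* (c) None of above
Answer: c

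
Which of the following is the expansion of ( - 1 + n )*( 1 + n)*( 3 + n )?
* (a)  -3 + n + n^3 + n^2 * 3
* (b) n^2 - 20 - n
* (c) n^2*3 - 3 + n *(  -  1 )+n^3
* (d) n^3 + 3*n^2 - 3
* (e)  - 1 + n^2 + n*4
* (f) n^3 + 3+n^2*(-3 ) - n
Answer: c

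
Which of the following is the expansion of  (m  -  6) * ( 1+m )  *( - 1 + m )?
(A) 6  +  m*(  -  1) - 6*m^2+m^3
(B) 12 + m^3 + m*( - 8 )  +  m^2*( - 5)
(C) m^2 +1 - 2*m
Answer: A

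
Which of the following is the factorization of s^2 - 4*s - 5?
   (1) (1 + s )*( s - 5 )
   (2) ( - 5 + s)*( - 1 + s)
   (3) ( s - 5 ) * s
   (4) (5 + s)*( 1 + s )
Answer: 1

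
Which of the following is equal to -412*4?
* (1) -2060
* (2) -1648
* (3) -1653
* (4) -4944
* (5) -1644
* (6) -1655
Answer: 2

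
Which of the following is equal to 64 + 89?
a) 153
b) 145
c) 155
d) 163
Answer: a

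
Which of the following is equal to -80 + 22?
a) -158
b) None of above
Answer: b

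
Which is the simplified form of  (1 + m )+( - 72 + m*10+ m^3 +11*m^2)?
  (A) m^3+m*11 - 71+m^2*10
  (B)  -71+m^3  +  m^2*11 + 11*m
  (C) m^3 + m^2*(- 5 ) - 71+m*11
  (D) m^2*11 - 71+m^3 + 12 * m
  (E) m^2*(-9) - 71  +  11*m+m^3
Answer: B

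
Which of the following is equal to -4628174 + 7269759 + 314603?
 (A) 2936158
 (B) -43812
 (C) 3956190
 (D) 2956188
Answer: D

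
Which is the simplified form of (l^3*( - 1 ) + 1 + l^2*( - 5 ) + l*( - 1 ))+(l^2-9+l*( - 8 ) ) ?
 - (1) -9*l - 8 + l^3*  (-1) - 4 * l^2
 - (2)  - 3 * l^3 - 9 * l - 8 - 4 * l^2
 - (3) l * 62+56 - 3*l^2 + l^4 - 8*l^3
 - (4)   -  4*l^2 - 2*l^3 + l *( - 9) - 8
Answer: 1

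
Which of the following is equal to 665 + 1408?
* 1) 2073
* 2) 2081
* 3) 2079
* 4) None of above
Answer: 1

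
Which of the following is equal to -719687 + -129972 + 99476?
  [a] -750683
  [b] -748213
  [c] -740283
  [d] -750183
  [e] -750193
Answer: d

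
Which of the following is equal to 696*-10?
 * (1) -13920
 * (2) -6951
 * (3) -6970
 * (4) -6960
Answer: 4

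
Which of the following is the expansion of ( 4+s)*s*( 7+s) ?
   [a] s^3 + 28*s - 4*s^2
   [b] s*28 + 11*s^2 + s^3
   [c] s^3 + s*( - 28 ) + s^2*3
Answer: b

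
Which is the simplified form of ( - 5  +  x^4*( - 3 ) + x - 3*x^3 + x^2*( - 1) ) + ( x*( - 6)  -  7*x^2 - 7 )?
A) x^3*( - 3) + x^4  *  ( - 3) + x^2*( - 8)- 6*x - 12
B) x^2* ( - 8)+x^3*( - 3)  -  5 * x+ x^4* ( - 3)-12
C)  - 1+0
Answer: B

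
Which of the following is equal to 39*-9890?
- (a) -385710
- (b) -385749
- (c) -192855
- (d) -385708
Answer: a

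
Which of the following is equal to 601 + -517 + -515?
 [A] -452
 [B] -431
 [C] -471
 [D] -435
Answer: B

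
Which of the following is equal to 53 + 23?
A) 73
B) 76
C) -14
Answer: B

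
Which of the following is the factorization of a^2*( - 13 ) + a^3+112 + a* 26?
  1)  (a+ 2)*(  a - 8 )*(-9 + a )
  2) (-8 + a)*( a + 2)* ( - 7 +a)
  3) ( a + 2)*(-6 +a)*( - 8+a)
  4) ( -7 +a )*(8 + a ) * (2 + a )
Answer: 2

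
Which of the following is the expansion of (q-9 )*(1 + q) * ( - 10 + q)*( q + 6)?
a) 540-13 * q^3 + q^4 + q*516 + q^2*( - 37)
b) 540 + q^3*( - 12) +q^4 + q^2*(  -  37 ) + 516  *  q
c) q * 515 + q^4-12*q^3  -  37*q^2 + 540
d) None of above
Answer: b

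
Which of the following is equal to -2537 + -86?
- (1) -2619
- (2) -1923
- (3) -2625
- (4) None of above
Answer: 4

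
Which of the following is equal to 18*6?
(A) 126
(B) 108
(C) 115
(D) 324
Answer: B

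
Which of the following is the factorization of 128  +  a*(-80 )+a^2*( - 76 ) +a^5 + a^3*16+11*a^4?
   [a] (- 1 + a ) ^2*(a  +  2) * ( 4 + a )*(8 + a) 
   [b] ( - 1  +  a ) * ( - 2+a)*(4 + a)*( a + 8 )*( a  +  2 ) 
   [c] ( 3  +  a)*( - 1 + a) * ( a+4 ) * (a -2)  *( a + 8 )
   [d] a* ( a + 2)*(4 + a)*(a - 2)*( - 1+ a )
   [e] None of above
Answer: b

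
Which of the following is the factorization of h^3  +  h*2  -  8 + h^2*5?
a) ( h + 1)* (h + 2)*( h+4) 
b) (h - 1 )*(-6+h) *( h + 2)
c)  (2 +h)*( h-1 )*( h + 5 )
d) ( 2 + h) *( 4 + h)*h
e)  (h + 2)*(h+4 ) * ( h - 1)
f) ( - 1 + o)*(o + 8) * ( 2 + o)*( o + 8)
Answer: e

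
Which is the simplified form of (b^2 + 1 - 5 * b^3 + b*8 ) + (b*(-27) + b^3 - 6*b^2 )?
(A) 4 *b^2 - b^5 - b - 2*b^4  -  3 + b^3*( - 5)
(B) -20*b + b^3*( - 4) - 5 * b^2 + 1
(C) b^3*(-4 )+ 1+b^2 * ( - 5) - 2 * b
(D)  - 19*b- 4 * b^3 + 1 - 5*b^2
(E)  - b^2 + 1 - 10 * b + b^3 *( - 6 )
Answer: D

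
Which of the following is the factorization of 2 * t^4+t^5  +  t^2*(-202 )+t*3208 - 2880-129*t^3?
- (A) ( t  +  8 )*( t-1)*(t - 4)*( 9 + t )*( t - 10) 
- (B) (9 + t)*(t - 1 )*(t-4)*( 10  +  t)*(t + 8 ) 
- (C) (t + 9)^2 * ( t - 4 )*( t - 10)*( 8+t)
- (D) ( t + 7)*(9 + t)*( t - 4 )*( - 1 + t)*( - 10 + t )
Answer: A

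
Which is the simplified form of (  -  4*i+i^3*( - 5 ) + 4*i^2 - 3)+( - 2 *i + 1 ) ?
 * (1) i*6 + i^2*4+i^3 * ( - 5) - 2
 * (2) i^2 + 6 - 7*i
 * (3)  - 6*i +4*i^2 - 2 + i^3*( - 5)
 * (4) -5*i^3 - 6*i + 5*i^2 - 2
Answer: 3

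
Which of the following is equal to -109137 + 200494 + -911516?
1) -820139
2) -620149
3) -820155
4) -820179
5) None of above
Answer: 5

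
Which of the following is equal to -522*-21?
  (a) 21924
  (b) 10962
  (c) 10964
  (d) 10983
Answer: b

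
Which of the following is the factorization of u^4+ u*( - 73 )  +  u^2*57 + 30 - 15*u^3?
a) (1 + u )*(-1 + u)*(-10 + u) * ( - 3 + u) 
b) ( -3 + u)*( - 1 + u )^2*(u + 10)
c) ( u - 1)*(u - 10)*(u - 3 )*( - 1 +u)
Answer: c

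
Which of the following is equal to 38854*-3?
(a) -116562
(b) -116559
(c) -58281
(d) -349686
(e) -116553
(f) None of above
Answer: a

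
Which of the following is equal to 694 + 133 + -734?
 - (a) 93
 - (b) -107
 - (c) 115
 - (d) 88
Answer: a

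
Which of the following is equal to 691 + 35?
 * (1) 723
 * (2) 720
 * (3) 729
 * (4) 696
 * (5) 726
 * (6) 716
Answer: 5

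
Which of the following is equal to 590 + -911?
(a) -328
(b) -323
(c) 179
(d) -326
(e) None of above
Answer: e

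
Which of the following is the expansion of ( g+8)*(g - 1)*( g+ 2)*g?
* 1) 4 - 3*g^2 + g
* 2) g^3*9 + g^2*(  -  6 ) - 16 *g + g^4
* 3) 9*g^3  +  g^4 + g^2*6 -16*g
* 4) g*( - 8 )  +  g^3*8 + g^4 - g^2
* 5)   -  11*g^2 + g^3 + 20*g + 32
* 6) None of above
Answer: 3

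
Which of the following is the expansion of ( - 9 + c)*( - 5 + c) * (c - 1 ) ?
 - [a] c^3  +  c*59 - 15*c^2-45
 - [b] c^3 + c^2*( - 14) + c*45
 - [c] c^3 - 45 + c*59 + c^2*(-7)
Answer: a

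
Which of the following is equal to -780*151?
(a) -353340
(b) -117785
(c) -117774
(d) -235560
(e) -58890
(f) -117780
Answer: f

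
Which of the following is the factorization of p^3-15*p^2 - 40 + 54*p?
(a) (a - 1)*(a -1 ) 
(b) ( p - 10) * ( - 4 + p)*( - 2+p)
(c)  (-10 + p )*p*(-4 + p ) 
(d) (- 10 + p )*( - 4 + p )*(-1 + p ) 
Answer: d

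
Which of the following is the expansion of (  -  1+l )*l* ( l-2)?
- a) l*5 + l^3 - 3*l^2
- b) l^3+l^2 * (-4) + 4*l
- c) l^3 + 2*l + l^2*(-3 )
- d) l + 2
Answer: c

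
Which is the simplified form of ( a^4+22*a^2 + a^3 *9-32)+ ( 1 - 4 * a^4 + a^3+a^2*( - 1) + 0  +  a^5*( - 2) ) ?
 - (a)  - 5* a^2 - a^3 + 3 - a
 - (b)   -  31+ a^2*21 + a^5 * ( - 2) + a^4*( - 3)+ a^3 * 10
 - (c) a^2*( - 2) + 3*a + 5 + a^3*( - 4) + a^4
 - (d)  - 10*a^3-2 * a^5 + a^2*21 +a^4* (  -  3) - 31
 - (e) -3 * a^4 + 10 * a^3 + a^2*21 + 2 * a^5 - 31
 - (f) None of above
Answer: b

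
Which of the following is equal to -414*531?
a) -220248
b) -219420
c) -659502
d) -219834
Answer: d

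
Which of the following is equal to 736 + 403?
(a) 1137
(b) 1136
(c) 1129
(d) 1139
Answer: d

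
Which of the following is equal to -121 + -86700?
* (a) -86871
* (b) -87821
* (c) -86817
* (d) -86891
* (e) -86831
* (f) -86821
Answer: f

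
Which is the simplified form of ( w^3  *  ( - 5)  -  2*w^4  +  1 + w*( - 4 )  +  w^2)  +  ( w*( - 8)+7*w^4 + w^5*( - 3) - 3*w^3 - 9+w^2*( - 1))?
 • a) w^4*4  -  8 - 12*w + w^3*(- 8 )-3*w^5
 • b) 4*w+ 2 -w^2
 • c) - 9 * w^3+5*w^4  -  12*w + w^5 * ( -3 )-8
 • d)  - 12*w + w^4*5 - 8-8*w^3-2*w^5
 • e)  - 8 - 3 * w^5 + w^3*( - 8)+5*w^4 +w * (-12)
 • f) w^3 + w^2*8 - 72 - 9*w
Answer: e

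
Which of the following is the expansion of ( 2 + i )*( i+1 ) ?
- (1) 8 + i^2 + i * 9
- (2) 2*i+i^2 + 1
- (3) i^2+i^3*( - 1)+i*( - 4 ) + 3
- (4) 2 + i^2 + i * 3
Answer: 4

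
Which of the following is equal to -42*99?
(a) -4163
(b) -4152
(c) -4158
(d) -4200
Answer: c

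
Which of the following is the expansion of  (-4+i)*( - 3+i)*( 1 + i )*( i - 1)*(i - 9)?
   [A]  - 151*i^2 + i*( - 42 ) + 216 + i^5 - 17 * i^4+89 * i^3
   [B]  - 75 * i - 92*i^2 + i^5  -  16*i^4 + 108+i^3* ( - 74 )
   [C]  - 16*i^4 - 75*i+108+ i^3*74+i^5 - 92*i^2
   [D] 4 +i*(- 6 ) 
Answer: C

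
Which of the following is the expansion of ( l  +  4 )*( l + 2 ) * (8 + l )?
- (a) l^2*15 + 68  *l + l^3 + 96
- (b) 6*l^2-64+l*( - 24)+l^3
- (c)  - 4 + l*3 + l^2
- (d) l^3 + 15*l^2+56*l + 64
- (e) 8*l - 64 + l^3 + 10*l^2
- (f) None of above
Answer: f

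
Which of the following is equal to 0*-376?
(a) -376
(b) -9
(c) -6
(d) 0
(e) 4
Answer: d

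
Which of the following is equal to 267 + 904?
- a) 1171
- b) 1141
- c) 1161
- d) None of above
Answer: a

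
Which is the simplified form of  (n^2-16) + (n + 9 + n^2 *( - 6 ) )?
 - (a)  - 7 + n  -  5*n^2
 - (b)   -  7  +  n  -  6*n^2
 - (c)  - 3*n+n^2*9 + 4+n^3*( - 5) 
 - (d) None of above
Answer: a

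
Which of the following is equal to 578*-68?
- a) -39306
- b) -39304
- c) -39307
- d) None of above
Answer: b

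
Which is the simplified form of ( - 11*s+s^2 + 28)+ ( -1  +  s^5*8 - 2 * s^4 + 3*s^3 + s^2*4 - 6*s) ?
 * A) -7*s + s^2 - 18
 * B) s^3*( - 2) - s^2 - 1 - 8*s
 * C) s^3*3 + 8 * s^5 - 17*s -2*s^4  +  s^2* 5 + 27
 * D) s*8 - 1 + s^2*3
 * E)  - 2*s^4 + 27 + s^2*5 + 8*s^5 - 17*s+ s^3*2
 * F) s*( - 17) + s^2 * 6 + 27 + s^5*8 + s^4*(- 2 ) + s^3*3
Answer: C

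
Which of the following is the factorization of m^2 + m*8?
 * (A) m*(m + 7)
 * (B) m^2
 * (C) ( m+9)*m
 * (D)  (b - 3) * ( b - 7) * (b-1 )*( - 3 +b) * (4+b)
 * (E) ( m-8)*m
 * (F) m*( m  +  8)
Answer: F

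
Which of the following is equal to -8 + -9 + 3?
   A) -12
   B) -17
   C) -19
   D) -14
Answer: D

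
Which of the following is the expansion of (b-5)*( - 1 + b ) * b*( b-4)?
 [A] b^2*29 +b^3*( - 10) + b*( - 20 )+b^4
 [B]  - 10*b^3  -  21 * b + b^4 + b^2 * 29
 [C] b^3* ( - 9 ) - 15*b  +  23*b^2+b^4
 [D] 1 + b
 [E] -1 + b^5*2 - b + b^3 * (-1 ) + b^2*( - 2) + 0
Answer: A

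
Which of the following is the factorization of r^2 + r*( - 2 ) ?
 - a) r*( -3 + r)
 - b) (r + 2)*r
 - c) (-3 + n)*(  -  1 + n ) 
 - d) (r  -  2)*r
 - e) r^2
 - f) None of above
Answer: d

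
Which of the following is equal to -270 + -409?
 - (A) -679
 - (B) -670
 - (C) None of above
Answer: A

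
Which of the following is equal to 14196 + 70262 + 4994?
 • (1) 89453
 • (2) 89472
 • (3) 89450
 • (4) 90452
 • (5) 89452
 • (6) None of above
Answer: 5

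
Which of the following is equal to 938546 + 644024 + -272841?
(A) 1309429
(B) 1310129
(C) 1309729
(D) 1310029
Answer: C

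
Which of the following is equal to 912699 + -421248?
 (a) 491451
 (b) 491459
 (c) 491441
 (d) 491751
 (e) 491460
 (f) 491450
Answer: a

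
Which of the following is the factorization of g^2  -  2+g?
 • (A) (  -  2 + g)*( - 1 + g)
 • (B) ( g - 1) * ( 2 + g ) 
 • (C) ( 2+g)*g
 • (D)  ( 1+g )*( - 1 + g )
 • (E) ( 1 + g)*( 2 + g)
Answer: B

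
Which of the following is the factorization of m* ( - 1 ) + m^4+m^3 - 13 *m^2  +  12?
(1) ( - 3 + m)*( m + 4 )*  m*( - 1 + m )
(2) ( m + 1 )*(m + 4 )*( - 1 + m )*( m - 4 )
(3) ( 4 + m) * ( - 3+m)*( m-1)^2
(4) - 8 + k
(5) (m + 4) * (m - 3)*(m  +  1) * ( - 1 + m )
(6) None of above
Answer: 5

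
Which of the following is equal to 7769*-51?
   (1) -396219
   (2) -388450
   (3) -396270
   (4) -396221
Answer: 1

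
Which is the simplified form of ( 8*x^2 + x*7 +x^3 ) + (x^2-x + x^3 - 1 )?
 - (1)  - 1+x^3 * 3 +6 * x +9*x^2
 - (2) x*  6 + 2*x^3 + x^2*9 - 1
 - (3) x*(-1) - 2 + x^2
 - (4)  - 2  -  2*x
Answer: 2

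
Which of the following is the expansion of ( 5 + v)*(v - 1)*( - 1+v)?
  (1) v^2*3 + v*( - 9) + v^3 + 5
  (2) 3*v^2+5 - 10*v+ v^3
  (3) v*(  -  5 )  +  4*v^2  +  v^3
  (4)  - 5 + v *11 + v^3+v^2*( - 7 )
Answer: 1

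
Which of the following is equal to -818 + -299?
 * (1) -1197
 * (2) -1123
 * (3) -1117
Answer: 3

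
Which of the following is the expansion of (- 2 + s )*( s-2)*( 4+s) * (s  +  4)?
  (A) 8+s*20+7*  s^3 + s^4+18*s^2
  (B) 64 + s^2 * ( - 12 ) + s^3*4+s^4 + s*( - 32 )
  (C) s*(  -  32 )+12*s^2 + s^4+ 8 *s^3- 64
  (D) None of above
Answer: B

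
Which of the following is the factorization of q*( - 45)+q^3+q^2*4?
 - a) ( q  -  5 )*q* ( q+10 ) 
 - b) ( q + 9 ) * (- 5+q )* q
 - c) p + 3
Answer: b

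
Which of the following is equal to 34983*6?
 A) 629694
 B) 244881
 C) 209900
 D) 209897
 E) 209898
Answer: E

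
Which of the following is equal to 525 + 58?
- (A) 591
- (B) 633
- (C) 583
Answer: C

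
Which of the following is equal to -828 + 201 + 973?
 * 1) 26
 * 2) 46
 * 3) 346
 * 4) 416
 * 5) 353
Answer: 3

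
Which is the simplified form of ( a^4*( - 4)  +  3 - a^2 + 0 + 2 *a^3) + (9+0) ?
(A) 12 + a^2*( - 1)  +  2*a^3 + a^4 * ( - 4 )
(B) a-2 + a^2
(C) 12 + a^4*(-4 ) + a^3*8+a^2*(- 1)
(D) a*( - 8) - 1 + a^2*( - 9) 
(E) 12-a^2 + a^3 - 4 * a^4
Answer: A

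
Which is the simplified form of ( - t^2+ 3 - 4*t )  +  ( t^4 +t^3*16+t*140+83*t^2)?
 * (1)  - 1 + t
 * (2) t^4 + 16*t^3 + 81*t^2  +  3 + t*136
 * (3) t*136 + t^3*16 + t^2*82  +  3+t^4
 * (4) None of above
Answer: 3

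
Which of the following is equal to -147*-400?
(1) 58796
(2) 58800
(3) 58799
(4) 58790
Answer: 2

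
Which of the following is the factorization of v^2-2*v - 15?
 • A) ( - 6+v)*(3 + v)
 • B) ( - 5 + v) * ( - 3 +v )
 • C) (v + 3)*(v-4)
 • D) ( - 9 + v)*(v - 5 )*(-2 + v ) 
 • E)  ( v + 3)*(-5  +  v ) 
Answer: E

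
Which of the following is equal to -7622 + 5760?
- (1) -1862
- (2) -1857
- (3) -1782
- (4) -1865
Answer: 1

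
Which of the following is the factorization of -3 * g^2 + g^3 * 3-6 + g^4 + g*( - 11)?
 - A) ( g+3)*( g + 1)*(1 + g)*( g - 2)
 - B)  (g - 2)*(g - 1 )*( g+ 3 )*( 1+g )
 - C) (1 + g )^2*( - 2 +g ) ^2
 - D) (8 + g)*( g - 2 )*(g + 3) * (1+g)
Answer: A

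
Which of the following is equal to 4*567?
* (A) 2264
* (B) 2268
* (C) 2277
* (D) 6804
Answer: B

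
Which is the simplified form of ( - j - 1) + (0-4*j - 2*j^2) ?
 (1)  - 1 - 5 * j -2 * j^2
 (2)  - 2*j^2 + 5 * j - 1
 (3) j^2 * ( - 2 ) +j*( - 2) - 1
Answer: 1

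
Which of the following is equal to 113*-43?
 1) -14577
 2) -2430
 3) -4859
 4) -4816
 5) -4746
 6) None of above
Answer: 3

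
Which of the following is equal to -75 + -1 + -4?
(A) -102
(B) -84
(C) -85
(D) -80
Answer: D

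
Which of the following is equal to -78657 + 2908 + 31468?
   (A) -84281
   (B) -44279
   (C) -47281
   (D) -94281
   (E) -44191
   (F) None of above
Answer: F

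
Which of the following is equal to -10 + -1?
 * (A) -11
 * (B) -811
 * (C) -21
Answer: A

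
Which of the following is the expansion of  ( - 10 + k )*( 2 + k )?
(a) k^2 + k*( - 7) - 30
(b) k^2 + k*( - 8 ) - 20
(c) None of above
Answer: b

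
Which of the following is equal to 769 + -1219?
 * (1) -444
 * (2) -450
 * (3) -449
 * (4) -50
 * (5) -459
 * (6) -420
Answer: 2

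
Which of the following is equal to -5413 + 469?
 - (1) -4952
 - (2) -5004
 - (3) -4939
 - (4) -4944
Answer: 4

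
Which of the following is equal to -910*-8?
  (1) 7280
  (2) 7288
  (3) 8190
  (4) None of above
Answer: 1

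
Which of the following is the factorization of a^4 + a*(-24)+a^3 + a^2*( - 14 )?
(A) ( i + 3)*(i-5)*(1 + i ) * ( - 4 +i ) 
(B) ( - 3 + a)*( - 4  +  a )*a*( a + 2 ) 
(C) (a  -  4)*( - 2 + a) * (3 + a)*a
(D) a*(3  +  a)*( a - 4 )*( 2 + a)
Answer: D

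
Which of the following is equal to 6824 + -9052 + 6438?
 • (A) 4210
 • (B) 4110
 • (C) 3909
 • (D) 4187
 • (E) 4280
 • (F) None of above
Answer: A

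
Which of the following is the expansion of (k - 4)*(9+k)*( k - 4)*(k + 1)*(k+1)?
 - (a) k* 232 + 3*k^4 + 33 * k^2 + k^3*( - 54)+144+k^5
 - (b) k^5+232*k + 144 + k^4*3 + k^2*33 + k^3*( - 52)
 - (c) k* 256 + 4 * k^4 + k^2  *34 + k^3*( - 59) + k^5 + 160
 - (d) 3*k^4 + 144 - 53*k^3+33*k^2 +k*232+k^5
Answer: d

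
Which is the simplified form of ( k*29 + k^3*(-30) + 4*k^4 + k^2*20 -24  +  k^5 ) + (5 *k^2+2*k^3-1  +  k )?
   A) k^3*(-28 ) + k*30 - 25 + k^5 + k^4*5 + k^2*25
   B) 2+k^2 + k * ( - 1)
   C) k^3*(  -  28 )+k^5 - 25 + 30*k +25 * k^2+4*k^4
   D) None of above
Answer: C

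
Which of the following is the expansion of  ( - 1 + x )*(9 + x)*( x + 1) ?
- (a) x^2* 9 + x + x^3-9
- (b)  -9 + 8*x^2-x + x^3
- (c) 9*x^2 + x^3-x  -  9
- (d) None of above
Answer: c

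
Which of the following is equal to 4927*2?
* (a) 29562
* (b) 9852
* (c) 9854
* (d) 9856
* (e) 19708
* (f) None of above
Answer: c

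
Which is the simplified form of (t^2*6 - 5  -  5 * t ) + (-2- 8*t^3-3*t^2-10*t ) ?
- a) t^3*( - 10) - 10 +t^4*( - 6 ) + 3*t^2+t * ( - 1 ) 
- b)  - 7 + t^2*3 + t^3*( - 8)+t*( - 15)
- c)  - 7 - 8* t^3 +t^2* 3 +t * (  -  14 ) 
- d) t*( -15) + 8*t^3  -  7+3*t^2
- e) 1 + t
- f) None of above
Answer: b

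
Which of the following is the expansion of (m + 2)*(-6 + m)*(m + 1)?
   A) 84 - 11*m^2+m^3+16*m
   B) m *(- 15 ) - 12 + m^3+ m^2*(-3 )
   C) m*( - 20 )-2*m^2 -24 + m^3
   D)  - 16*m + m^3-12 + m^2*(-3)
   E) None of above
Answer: D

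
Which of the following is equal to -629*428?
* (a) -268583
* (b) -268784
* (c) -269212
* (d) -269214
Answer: c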